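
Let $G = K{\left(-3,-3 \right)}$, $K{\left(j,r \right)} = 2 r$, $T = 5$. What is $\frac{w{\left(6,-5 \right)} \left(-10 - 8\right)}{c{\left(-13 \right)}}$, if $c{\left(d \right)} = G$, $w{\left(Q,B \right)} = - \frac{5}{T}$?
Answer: $-3$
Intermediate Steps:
$G = -6$ ($G = 2 \left(-3\right) = -6$)
$w{\left(Q,B \right)} = -1$ ($w{\left(Q,B \right)} = - \frac{5}{5} = \left(-5\right) \frac{1}{5} = -1$)
$c{\left(d \right)} = -6$
$\frac{w{\left(6,-5 \right)} \left(-10 - 8\right)}{c{\left(-13 \right)}} = \frac{\left(-1\right) \left(-10 - 8\right)}{-6} = \left(-1\right) \left(-18\right) \left(- \frac{1}{6}\right) = 18 \left(- \frac{1}{6}\right) = -3$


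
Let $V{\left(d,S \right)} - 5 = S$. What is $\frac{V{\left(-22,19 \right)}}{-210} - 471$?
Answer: $- \frac{16489}{35} \approx -471.11$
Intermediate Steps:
$V{\left(d,S \right)} = 5 + S$
$\frac{V{\left(-22,19 \right)}}{-210} - 471 = \frac{5 + 19}{-210} - 471 = 24 \left(- \frac{1}{210}\right) - 471 = - \frac{4}{35} - 471 = - \frac{16489}{35}$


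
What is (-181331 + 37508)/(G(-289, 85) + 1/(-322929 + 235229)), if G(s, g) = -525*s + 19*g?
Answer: -4204425700/4482639333 ≈ -0.93793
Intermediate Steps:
(-181331 + 37508)/(G(-289, 85) + 1/(-322929 + 235229)) = (-181331 + 37508)/((-525*(-289) + 19*85) + 1/(-322929 + 235229)) = -143823/((151725 + 1615) + 1/(-87700)) = -143823/(153340 - 1/87700) = -143823/13447917999/87700 = -143823*87700/13447917999 = -4204425700/4482639333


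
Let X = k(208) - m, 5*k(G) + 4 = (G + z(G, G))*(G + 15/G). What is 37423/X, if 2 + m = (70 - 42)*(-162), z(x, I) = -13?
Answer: 2993840/1012161 ≈ 2.9579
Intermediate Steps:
k(G) = -4/5 + (-13 + G)*(G + 15/G)/5 (k(G) = -4/5 + ((G - 13)*(G + 15/G))/5 = -4/5 + ((-13 + G)*(G + 15/G))/5 = -4/5 + (-13 + G)*(G + 15/G)/5)
m = -4538 (m = -2 + (70 - 42)*(-162) = -2 + 28*(-162) = -2 - 4536 = -4538)
X = 1012161/80 (X = (1/5)*(-195 + 208*(11 + 208**2 - 13*208))/208 - 1*(-4538) = (1/5)*(1/208)*(-195 + 208*(11 + 43264 - 2704)) + 4538 = (1/5)*(1/208)*(-195 + 208*40571) + 4538 = (1/5)*(1/208)*(-195 + 8438768) + 4538 = (1/5)*(1/208)*8438573 + 4538 = 649121/80 + 4538 = 1012161/80 ≈ 12652.)
37423/X = 37423/(1012161/80) = 37423*(80/1012161) = 2993840/1012161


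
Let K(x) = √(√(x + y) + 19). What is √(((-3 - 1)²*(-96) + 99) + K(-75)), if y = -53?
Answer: √(-1437 + √(19 + 8*I*√2)) ≈ 0.0165 + 37.848*I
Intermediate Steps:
K(x) = √(19 + √(-53 + x)) (K(x) = √(√(x - 53) + 19) = √(√(-53 + x) + 19) = √(19 + √(-53 + x)))
√(((-3 - 1)²*(-96) + 99) + K(-75)) = √(((-3 - 1)²*(-96) + 99) + √(19 + √(-53 - 75))) = √(((-4)²*(-96) + 99) + √(19 + √(-128))) = √((16*(-96) + 99) + √(19 + 8*I*√2)) = √((-1536 + 99) + √(19 + 8*I*√2)) = √(-1437 + √(19 + 8*I*√2))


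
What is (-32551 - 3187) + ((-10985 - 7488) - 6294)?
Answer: -60505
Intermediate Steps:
(-32551 - 3187) + ((-10985 - 7488) - 6294) = -35738 + (-18473 - 6294) = -35738 - 24767 = -60505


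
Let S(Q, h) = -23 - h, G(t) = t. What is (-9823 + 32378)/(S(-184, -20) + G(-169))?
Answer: -22555/172 ≈ -131.13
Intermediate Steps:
(-9823 + 32378)/(S(-184, -20) + G(-169)) = (-9823 + 32378)/((-23 - 1*(-20)) - 169) = 22555/((-23 + 20) - 169) = 22555/(-3 - 169) = 22555/(-172) = 22555*(-1/172) = -22555/172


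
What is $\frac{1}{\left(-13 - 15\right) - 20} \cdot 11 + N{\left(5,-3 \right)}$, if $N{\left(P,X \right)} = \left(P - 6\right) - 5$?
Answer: $- \frac{299}{48} \approx -6.2292$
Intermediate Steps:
$N{\left(P,X \right)} = -11 + P$ ($N{\left(P,X \right)} = \left(P - 6\right) - 5 = \left(-6 + P\right) - 5 = -11 + P$)
$\frac{1}{\left(-13 - 15\right) - 20} \cdot 11 + N{\left(5,-3 \right)} = \frac{1}{\left(-13 - 15\right) - 20} \cdot 11 + \left(-11 + 5\right) = \frac{1}{\left(-13 - 15\right) - 20} \cdot 11 - 6 = \frac{1}{-28 - 20} \cdot 11 - 6 = \frac{1}{-48} \cdot 11 - 6 = \left(- \frac{1}{48}\right) 11 - 6 = - \frac{11}{48} - 6 = - \frac{299}{48}$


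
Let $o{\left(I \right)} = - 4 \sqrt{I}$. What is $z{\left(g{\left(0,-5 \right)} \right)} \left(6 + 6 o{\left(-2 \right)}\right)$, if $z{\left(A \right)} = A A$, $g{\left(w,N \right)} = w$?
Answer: $0$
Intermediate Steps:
$z{\left(A \right)} = A^{2}$
$z{\left(g{\left(0,-5 \right)} \right)} \left(6 + 6 o{\left(-2 \right)}\right) = 0^{2} \left(6 + 6 \left(- 4 \sqrt{-2}\right)\right) = 0 \left(6 + 6 \left(- 4 i \sqrt{2}\right)\right) = 0 \left(6 - 24 i \sqrt{2}\right) = 0$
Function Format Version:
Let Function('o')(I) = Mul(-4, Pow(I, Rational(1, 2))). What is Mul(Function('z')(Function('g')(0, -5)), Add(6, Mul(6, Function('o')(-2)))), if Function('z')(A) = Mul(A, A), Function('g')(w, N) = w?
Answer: 0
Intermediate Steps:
Function('z')(A) = Pow(A, 2)
Mul(Function('z')(Function('g')(0, -5)), Add(6, Mul(6, Function('o')(-2)))) = Mul(Pow(0, 2), Add(6, Mul(6, Mul(-4, Pow(-2, Rational(1, 2)))))) = Mul(0, Add(6, Mul(6, Mul(-4, Mul(I, Pow(2, Rational(1, 2))))))) = Mul(0, Add(6, Mul(6, Mul(-4, I, Pow(2, Rational(1, 2)))))) = Mul(0, Add(6, Mul(-24, I, Pow(2, Rational(1, 2))))) = 0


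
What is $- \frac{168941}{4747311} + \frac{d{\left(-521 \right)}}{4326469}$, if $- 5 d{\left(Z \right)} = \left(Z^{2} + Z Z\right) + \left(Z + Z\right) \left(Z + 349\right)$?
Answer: $- \frac{1011807393373}{14670781339185} \approx -0.068967$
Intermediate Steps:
$d{\left(Z \right)} = - \frac{2 Z^{2}}{5} - \frac{2 Z \left(349 + Z\right)}{5}$ ($d{\left(Z \right)} = - \frac{\left(Z^{2} + Z Z\right) + \left(Z + Z\right) \left(Z + 349\right)}{5} = - \frac{\left(Z^{2} + Z^{2}\right) + 2 Z \left(349 + Z\right)}{5} = - \frac{2 Z^{2} + 2 Z \left(349 + Z\right)}{5} = - \frac{2 Z^{2}}{5} - \frac{2 Z \left(349 + Z\right)}{5}$)
$- \frac{168941}{4747311} + \frac{d{\left(-521 \right)}}{4326469} = - \frac{168941}{4747311} + \frac{\left(- \frac{2}{5}\right) \left(-521\right) \left(349 + 2 \left(-521\right)\right)}{4326469} = \left(-168941\right) \frac{1}{4747311} + \left(- \frac{2}{5}\right) \left(-521\right) \left(349 - 1042\right) \frac{1}{4326469} = - \frac{168941}{4747311} + \left(- \frac{2}{5}\right) \left(-521\right) \left(-693\right) \frac{1}{4326469} = - \frac{168941}{4747311} - \frac{103158}{3090335} = - \frac{1011807393373}{14670781339185}$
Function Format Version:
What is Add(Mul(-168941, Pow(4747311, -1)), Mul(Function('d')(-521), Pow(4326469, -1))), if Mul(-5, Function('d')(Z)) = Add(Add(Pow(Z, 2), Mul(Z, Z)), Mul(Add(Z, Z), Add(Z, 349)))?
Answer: Rational(-1011807393373, 14670781339185) ≈ -0.068967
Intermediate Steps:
Function('d')(Z) = Add(Mul(Rational(-2, 5), Pow(Z, 2)), Mul(Rational(-2, 5), Z, Add(349, Z))) (Function('d')(Z) = Mul(Rational(-1, 5), Add(Add(Pow(Z, 2), Mul(Z, Z)), Mul(Add(Z, Z), Add(Z, 349)))) = Mul(Rational(-1, 5), Add(Add(Pow(Z, 2), Pow(Z, 2)), Mul(Mul(2, Z), Add(349, Z)))) = Mul(Rational(-1, 5), Add(Mul(2, Pow(Z, 2)), Mul(2, Z, Add(349, Z)))) = Add(Mul(Rational(-2, 5), Pow(Z, 2)), Mul(Rational(-2, 5), Z, Add(349, Z))))
Add(Mul(-168941, Pow(4747311, -1)), Mul(Function('d')(-521), Pow(4326469, -1))) = Add(Mul(-168941, Pow(4747311, -1)), Mul(Mul(Rational(-2, 5), -521, Add(349, Mul(2, -521))), Pow(4326469, -1))) = Add(Mul(-168941, Rational(1, 4747311)), Mul(Mul(Rational(-2, 5), -521, Add(349, -1042)), Rational(1, 4326469))) = Add(Rational(-168941, 4747311), Mul(Mul(Rational(-2, 5), -521, -693), Rational(1, 4326469))) = Add(Rational(-168941, 4747311), Mul(Rational(-722106, 5), Rational(1, 4326469))) = Add(Rational(-168941, 4747311), Rational(-103158, 3090335)) = Rational(-1011807393373, 14670781339185)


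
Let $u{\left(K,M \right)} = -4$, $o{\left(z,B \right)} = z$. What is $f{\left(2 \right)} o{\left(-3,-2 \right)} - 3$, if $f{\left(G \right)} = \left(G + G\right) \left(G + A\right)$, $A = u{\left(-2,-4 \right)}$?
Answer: $21$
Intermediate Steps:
$A = -4$
$f{\left(G \right)} = 2 G \left(-4 + G\right)$ ($f{\left(G \right)} = \left(G + G\right) \left(G - 4\right) = 2 G \left(-4 + G\right)$)
$f{\left(2 \right)} o{\left(-3,-2 \right)} - 3 = 2 \cdot 2 \left(-4 + 2\right) \left(-3\right) - 3 = 2 \cdot 2 \left(-2\right) \left(-3\right) - 3 = \left(-8\right) \left(-3\right) - 3 = 24 - 3 = 21$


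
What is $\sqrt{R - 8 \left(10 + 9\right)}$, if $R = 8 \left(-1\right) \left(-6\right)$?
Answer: $2 i \sqrt{26} \approx 10.198 i$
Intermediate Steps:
$R = 48$ ($R = \left(-8\right) \left(-6\right) = 48$)
$\sqrt{R - 8 \left(10 + 9\right)} = \sqrt{48 - 8 \left(10 + 9\right)} = \sqrt{48 - 152} = \sqrt{-104} = 2 i \sqrt{26}$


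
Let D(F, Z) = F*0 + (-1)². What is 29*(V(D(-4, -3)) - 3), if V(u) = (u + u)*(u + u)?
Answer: 29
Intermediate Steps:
D(F, Z) = 1 (D(F, Z) = 0 + 1 = 1)
V(u) = 4*u² (V(u) = (2*u)*(2*u) = 4*u²)
29*(V(D(-4, -3)) - 3) = 29*(4*1² - 3) = 29*(4*1 - 3) = 29*(4 - 3) = 29*1 = 29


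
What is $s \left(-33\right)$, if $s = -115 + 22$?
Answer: $3069$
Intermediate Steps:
$s = -93$
$s \left(-33\right) = \left(-93\right) \left(-33\right) = 3069$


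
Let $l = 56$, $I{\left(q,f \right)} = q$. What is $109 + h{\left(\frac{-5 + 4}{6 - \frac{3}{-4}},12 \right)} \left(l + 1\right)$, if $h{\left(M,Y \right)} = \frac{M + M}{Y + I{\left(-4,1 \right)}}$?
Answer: $\frac{962}{9} \approx 106.89$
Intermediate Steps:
$h{\left(M,Y \right)} = \frac{2 M}{-4 + Y}$ ($h{\left(M,Y \right)} = \frac{M + M}{Y - 4} = \frac{2 M}{-4 + Y}$)
$109 + h{\left(\frac{-5 + 4}{6 - \frac{3}{-4}},12 \right)} \left(l + 1\right) = 109 + \frac{2 \frac{-5 + 4}{6 - \frac{3}{-4}}}{-4 + 12} \left(56 + 1\right) = 109 + \frac{2 \left(- \frac{1}{6 - - \frac{3}{4}}\right)}{8} \cdot 57 = 109 + 2 \left(- \frac{1}{6 + \frac{3}{4}}\right) \frac{1}{8} \cdot 57 = 109 + 2 \left(- \frac{1}{\frac{27}{4}}\right) \frac{1}{8} \cdot 57 = 109 + 2 \left(\left(-1\right) \frac{4}{27}\right) \frac{1}{8} \cdot 57 = 109 + 2 \left(- \frac{4}{27}\right) \frac{1}{8} \cdot 57 = 109 - \frac{19}{9} = \frac{962}{9}$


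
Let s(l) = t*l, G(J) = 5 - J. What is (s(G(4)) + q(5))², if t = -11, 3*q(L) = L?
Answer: 784/9 ≈ 87.111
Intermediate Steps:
q(L) = L/3
s(l) = -11*l
(s(G(4)) + q(5))² = (-11*(5 - 1*4) + (⅓)*5)² = (-11*(5 - 4) + 5/3)² = (-11*1 + 5/3)² = (-11 + 5/3)² = (-28/3)² = 784/9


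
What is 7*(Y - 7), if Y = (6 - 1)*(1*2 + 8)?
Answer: 301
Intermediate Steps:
Y = 50 (Y = 5*(2 + 8) = 5*10 = 50)
7*(Y - 7) = 7*(50 - 7) = 7*43 = 301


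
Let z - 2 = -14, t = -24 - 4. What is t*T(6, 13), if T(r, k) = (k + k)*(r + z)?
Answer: 4368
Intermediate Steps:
t = -28
z = -12 (z = 2 - 14 = -12)
T(r, k) = 2*k*(-12 + r) (T(r, k) = (k + k)*(r - 12) = (2*k)*(-12 + r) = 2*k*(-12 + r))
t*T(6, 13) = -56*13*(-12 + 6) = -56*13*(-6) = -28*(-156) = 4368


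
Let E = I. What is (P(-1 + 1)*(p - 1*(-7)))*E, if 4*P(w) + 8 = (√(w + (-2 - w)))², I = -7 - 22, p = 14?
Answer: 3045/2 ≈ 1522.5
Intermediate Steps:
I = -29
E = -29
P(w) = -5/2 (P(w) = -2 + (√(w + (-2 - w)))²/4 = -2 + (√(-2))²/4 = -2 + (I*√2)²/4 = -2 + (¼)*(-2) = -2 - ½ = -5/2)
(P(-1 + 1)*(p - 1*(-7)))*E = -5*(14 - 1*(-7))/2*(-29) = -5*(14 + 7)/2*(-29) = -5/2*21*(-29) = -105/2*(-29) = 3045/2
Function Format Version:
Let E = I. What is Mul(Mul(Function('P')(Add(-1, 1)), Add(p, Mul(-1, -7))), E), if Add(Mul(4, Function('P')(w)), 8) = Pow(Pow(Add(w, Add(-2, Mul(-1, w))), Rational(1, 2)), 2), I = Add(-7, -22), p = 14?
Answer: Rational(3045, 2) ≈ 1522.5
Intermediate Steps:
I = -29
E = -29
Function('P')(w) = Rational(-5, 2) (Function('P')(w) = Add(-2, Mul(Rational(1, 4), Pow(Pow(Add(w, Add(-2, Mul(-1, w))), Rational(1, 2)), 2))) = Add(-2, Mul(Rational(1, 4), Pow(Pow(-2, Rational(1, 2)), 2))) = Add(-2, Mul(Rational(1, 4), Pow(Mul(I, Pow(2, Rational(1, 2))), 2))) = Add(-2, Mul(Rational(1, 4), -2)) = Add(-2, Rational(-1, 2)) = Rational(-5, 2))
Mul(Mul(Function('P')(Add(-1, 1)), Add(p, Mul(-1, -7))), E) = Mul(Mul(Rational(-5, 2), Add(14, Mul(-1, -7))), -29) = Mul(Mul(Rational(-5, 2), Add(14, 7)), -29) = Mul(Mul(Rational(-5, 2), 21), -29) = Mul(Rational(-105, 2), -29) = Rational(3045, 2)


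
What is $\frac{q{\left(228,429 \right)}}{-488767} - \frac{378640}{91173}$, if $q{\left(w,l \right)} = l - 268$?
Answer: $- \frac{185081415733}{44562353691} \approx -4.1533$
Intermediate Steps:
$q{\left(w,l \right)} = -268 + l$ ($q{\left(w,l \right)} = l - 268 = -268 + l$)
$\frac{q{\left(228,429 \right)}}{-488767} - \frac{378640}{91173} = \frac{-268 + 429}{-488767} - \frac{378640}{91173} = 161 \left(- \frac{1}{488767}\right) - \frac{378640}{91173} = - \frac{161}{488767} - \frac{378640}{91173} = - \frac{185081415733}{44562353691}$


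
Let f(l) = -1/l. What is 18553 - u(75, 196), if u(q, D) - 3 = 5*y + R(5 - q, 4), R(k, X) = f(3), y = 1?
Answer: 55636/3 ≈ 18545.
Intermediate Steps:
R(k, X) = -1/3
u(q, D) = 23/3 (u(q, D) = 3 + (5*1 - 1/3) = 3 + (5 - 1/3) = 3 + 14/3 = 23/3)
18553 - u(75, 196) = 18553 - 1*23/3 = 18553 - 23/3 = 55636/3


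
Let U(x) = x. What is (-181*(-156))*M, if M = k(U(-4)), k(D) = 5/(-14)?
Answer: -70590/7 ≈ -10084.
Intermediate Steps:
k(D) = -5/14 (k(D) = 5*(-1/14) = -5/14)
M = -5/14 ≈ -0.35714
(-181*(-156))*M = -181*(-156)*(-5/14) = 28236*(-5/14) = -70590/7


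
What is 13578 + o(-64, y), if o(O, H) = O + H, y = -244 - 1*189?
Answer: 13081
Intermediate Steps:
y = -433 (y = -244 - 189 = -433)
o(O, H) = H + O
13578 + o(-64, y) = 13578 + (-433 - 64) = 13578 - 497 = 13081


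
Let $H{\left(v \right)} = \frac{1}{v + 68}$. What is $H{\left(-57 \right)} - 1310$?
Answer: $- \frac{14409}{11} \approx -1309.9$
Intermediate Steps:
$H{\left(v \right)} = \frac{1}{68 + v}$
$H{\left(-57 \right)} - 1310 = \frac{1}{68 - 57} - 1310 = \frac{1}{11} - 1310 = - \frac{14409}{11}$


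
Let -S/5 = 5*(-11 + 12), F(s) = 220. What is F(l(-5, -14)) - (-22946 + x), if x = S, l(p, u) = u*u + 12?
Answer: 23191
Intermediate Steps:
l(p, u) = 12 + u² (l(p, u) = u² + 12 = 12 + u²)
S = -25 (S = -25*(-11 + 12) = -25 ≈ -25.000)
x = -25
F(l(-5, -14)) - (-22946 + x) = 220 - (-22946 - 25) = 220 - 1*(-22971) = 220 + 22971 = 23191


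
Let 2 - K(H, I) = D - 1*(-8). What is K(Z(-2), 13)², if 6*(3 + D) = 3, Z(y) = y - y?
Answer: 49/4 ≈ 12.250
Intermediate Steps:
Z(y) = 0
D = -5/2 (D = -3 + (⅙)*3 = -3 + ½ = -5/2 ≈ -2.5000)
K(H, I) = -7/2 (K(H, I) = 2 - (-5/2 - 1*(-8)) = 2 - (-5/2 + 8) = 2 - 1*11/2 = 2 - 11/2 = -7/2)
K(Z(-2), 13)² = (-7/2)² = 49/4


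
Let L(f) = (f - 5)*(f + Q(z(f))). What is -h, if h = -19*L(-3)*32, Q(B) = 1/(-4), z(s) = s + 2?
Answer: 15808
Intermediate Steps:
z(s) = 2 + s
Q(B) = -¼
L(f) = (-5 + f)*(-¼ + f) (L(f) = (f - 5)*(f - ¼) = (-5 + f)*(-¼ + f))
h = -15808 (h = -19*(5/4 + (-3)² - 21/4*(-3))*32 = -19*(5/4 + 9 + 63/4)*32 = -19*26*32 = -494*32 = -15808)
-h = -1*(-15808) = 15808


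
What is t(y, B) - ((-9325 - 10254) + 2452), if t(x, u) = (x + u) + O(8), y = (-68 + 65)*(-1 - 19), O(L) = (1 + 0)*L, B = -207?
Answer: 16988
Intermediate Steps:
O(L) = L (O(L) = 1*L = L)
y = 60 (y = -3*(-20) = 60)
t(x, u) = 8 + u + x (t(x, u) = (x + u) + 8 = (u + x) + 8 = 8 + u + x)
t(y, B) - ((-9325 - 10254) + 2452) = (8 - 207 + 60) - ((-9325 - 10254) + 2452) = -139 - (-19579 + 2452) = -139 - 1*(-17127) = -139 + 17127 = 16988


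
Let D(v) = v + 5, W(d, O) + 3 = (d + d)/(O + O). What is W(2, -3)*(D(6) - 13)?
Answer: 22/3 ≈ 7.3333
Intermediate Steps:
W(d, O) = -3 + d/O (W(d, O) = -3 + (d + d)/(O + O) = -3 + (2*d)/((2*O)) = -3 + (2*d)*(1/(2*O)) = -3 + d/O)
D(v) = 5 + v
W(2, -3)*(D(6) - 13) = (-3 + 2/(-3))*((5 + 6) - 13) = (-3 + 2*(-1/3))*(11 - 13) = (-3 - 2/3)*(-2) = -11/3*(-2) = 22/3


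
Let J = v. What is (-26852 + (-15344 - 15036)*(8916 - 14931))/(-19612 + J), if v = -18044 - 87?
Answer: -182708848/37743 ≈ -4840.9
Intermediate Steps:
v = -18131
J = -18131
(-26852 + (-15344 - 15036)*(8916 - 14931))/(-19612 + J) = (-26852 + (-15344 - 15036)*(8916 - 14931))/(-19612 - 18131) = (-26852 - 30380*(-6015))/(-37743) = (-26852 + 182735700)*(-1/37743) = 182708848*(-1/37743) = -182708848/37743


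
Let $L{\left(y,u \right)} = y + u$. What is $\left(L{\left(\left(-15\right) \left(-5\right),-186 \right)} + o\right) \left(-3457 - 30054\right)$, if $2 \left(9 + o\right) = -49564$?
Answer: $834490922$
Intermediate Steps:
$L{\left(y,u \right)} = u + y$
$o = -24791$ ($o = -9 + \frac{1}{2} \left(-49564\right) = -9 - 24782 = -24791$)
$\left(L{\left(\left(-15\right) \left(-5\right),-186 \right)} + o\right) \left(-3457 - 30054\right) = \left(\left(-186 - -75\right) - 24791\right) \left(-3457 - 30054\right) = \left(\left(-186 + 75\right) - 24791\right) \left(-33511\right) = \left(-111 - 24791\right) \left(-33511\right) = \left(-24902\right) \left(-33511\right) = 834490922$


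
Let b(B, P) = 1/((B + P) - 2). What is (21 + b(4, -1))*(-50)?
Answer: -1100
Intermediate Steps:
b(B, P) = 1/(-2 + B + P)
(21 + b(4, -1))*(-50) = (21 + 1/(-2 + 4 - 1))*(-50) = (21 + 1/1)*(-50) = (21 + 1)*(-50) = 22*(-50) = -1100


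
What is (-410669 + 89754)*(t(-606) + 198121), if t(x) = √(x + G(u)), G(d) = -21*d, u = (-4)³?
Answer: -63580000715 - 962745*√82 ≈ -6.3589e+10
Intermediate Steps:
u = -64
t(x) = √(1344 + x) (t(x) = √(x - 21*(-64)) = √(x + 1344) = √(1344 + x))
(-410669 + 89754)*(t(-606) + 198121) = (-410669 + 89754)*(√(1344 - 606) + 198121) = -320915*(√738 + 198121) = -320915*(3*√82 + 198121) = -320915*(198121 + 3*√82) = -63580000715 - 962745*√82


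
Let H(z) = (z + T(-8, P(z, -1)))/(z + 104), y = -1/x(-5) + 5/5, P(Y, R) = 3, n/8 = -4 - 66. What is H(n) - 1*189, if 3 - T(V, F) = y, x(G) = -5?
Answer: -428129/2280 ≈ -187.78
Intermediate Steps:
n = -560 (n = 8*(-4 - 66) = 8*(-70) = -560)
y = 6/5 (y = -1/(-5) + 5/5 = -1*(-1/5) + 5*(1/5) = 1/5 + 1 = 6/5 ≈ 1.2000)
T(V, F) = 9/5 (T(V, F) = 3 - 1*6/5 = 3 - 6/5 = 9/5)
H(z) = (9/5 + z)/(104 + z) (H(z) = (z + 9/5)/(z + 104) = (9/5 + z)/(104 + z))
H(n) - 1*189 = (9/5 - 560)/(104 - 560) - 1*189 = -2791/5/(-456) - 189 = -1/456*(-2791/5) - 189 = 2791/2280 - 189 = -428129/2280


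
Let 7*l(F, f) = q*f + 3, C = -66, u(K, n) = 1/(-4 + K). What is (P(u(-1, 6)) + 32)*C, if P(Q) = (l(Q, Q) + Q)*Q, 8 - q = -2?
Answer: -369732/175 ≈ -2112.8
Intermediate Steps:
q = 10 (q = 8 - 1*(-2) = 8 + 2 = 10)
l(F, f) = 3/7 + 10*f/7 (l(F, f) = (10*f + 3)/7 = (3 + 10*f)/7 = 3/7 + 10*f/7)
P(Q) = Q*(3/7 + 17*Q/7) (P(Q) = ((3/7 + 10*Q/7) + Q)*Q = (3/7 + 17*Q/7)*Q = Q*(3/7 + 17*Q/7))
(P(u(-1, 6)) + 32)*C = ((3 + 17/(-4 - 1))/(7*(-4 - 1)) + 32)*(-66) = ((1/7)*(3 + 17/(-5))/(-5) + 32)*(-66) = ((1/7)*(-1/5)*(3 + 17*(-1/5)) + 32)*(-66) = ((1/7)*(-1/5)*(3 - 17/5) + 32)*(-66) = ((1/7)*(-1/5)*(-2/5) + 32)*(-66) = (2/175 + 32)*(-66) = (5602/175)*(-66) = -369732/175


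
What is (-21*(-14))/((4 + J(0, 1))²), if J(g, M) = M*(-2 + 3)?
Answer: 294/25 ≈ 11.760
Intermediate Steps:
J(g, M) = M (J(g, M) = M*1 = M)
(-21*(-14))/((4 + J(0, 1))²) = (-21*(-14))/((4 + 1)²) = 294/(5²) = 294/25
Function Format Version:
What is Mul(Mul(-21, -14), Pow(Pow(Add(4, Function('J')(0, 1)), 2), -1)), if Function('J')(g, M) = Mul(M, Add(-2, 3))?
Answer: Rational(294, 25) ≈ 11.760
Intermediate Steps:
Function('J')(g, M) = M (Function('J')(g, M) = Mul(M, 1) = M)
Mul(Mul(-21, -14), Pow(Pow(Add(4, Function('J')(0, 1)), 2), -1)) = Mul(Mul(-21, -14), Pow(Pow(Add(4, 1), 2), -1)) = Mul(294, Pow(Pow(5, 2), -1)) = Mul(294, Pow(25, -1)) = Mul(294, Rational(1, 25)) = Rational(294, 25)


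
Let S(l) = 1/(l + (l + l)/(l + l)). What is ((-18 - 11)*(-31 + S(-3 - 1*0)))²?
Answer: 3337929/4 ≈ 8.3448e+5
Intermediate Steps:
S(l) = 1/(1 + l) (S(l) = 1/(l + (2*l)/((2*l))) = 1/(l + (2*l)*(1/(2*l))) = 1/(l + 1) = 1/(1 + l))
((-18 - 11)*(-31 + S(-3 - 1*0)))² = ((-18 - 11)*(-31 + 1/(1 + (-3 - 1*0))))² = (-29*(-31 + 1/(1 + (-3 + 0))))² = (-29*(-31 + 1/(1 - 3)))² = (-29*(-31 + 1/(-2)))² = (-29*(-31 - ½))² = (-29*(-63/2))² = (1827/2)² = 3337929/4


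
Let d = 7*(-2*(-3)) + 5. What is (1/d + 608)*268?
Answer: 7658636/47 ≈ 1.6295e+5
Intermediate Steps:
d = 47 (d = 7*6 + 5 = 42 + 5 = 47)
(1/d + 608)*268 = (1/47 + 608)*268 = (28577/47)*268 = 7658636/47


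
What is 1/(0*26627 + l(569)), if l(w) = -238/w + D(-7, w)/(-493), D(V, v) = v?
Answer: -280517/441095 ≈ -0.63596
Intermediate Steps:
l(w) = -238/w - w/493 (l(w) = -238/w + w/(-493) = -238/w + w*(-1/493) = -238/w - w/493)
1/(0*26627 + l(569)) = 1/(0*26627 + (-238/569 - 1/493*569)) = 1/(0 + (-238*1/569 - 569/493)) = 1/(0 + (-238/569 - 569/493)) = 1/(0 - 441095/280517) = 1/(-441095/280517) = -280517/441095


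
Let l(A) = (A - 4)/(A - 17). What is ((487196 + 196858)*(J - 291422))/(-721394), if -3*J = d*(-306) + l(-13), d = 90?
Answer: 965344491391/3606970 ≈ 2.6763e+5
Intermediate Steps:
l(A) = (-4 + A)/(-17 + A)
J = 826183/90 (J = -(90*(-306) + (-4 - 13)/(-17 - 13))/3 = -(-27540 - 17/(-30))/3 = -(-27540 - 1/30*(-17))/3 = -(-27540 + 17/30)/3 = -⅓*(-826183/30) = 826183/90 ≈ 9179.8)
((487196 + 196858)*(J - 291422))/(-721394) = ((487196 + 196858)*(826183/90 - 291422))/(-721394) = (684054*(-25401797/90))*(-1/721394) = -965344491391/5*(-1/721394) = 965344491391/3606970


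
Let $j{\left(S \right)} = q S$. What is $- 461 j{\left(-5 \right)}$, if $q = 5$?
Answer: $11525$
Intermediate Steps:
$j{\left(S \right)} = 5 S$
$- 461 j{\left(-5 \right)} = - 461 \cdot 5 \left(-5\right) = \left(-461\right) \left(-25\right) = 11525$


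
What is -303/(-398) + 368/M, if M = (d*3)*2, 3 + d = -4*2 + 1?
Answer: -32071/5970 ≈ -5.3720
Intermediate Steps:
d = -10 (d = -3 + (-4*2 + 1) = -3 + (-8 + 1) = -3 - 7 = -10)
M = -60 (M = -10*3*2 = -30*2 = -60)
-303/(-398) + 368/M = -303/(-398) + 368/(-60) = -303*(-1/398) + 368*(-1/60) = 303/398 - 92/15 = -32071/5970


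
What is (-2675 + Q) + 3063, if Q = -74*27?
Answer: -1610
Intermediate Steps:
Q = -1998
(-2675 + Q) + 3063 = (-2675 - 1998) + 3063 = -4673 + 3063 = -1610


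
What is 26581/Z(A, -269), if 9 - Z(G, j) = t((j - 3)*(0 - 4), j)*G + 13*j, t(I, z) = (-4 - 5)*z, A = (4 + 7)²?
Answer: -26581/289435 ≈ -0.091838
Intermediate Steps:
A = 121 (A = 11² = 121)
t(I, z) = -9*z
Z(G, j) = 9 - 13*j + 9*G*j (Z(G, j) = 9 - ((-9*j)*G + 13*j) = 9 - (-9*G*j + 13*j) = 9 - (13*j - 9*G*j) = 9 + (-13*j + 9*G*j) = 9 - 13*j + 9*G*j)
26581/Z(A, -269) = 26581/(9 - 13*(-269) + 9*121*(-269)) = 26581/(9 + 3497 - 292941) = 26581/(-289435) = 26581*(-1/289435) = -26581/289435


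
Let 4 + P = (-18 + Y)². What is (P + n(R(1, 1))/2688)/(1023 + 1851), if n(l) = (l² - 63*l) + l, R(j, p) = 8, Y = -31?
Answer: 44741/53648 ≈ 0.83397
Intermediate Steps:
P = 2397 (P = -4 + (-18 - 31)² = -4 + (-49)² = -4 + 2401 = 2397)
n(l) = l² - 62*l
(P + n(R(1, 1))/2688)/(1023 + 1851) = (2397 + (8*(-62 + 8))/2688)/(1023 + 1851) = (2397 + (8*(-54))*(1/2688))/2874 = (2397 - 432*1/2688)*(1/2874) = (2397 - 9/56)*(1/2874) = (134223/56)*(1/2874) = 44741/53648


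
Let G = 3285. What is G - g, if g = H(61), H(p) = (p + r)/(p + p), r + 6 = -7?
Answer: 200361/61 ≈ 3284.6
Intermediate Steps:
r = -13 (r = -6 - 7 = -13)
H(p) = (-13 + p)/(2*p) (H(p) = (p - 13)/(p + p) = (-13 + p)/((2*p)) = (-13 + p)*(1/(2*p)) = (-13 + p)/(2*p))
g = 24/61 (g = (1/2)*(-13 + 61)/61 = (1/2)*(1/61)*48 = 24/61 ≈ 0.39344)
G - g = 3285 - 1*24/61 = 3285 - 24/61 = 200361/61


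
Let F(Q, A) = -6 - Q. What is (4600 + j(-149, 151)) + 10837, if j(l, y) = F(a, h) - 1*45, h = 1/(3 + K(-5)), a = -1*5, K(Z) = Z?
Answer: 15391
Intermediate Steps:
a = -5
h = -½ (h = 1/(3 - 5) = 1/(-2) = -½ ≈ -0.50000)
j(l, y) = -46 (j(l, y) = (-6 - 1*(-5)) - 1*45 = (-6 + 5) - 45 = -1 - 45 = -46)
(4600 + j(-149, 151)) + 10837 = (4600 - 46) + 10837 = 4554 + 10837 = 15391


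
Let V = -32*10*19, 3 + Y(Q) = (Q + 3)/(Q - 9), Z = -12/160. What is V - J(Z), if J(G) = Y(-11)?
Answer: -30387/5 ≈ -6077.4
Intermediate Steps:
Z = -3/40 (Z = -12*1/160 = -3/40 ≈ -0.075000)
Y(Q) = -3 + (3 + Q)/(-9 + Q) (Y(Q) = -3 + (Q + 3)/(Q - 9) = -3 + (3 + Q)/(-9 + Q))
J(G) = -13/5 (J(G) = 2*(15 - 1*(-11))/(-9 - 11) = 2*(15 + 11)/(-20) = 2*(-1/20)*26 = -13/5)
V = -6080 (V = -320*19 = -6080)
V - J(Z) = -6080 - 1*(-13/5) = -6080 + 13/5 = -30387/5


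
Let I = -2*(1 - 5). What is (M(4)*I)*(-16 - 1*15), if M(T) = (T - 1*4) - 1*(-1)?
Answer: -248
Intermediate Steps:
I = 8 (I = -2*(-4) = 8)
M(T) = -3 + T (M(T) = (T - 4) + 1 = (-4 + T) + 1 = -3 + T)
(M(4)*I)*(-16 - 1*15) = ((-3 + 4)*8)*(-16 - 1*15) = (1*8)*(-16 - 15) = 8*(-31) = -248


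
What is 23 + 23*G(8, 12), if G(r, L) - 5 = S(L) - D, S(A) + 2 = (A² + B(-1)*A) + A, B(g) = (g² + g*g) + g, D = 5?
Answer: 3841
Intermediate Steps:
B(g) = g + 2*g² (B(g) = (g² + g²) + g = 2*g² + g = g + 2*g²)
S(A) = -2 + A² + 2*A (S(A) = -2 + ((A² + (-(1 + 2*(-1)))*A) + A) = -2 + ((A² + (-(1 - 2))*A) + A) = -2 + ((A² + (-1*(-1))*A) + A) = -2 + ((A² + 1*A) + A) = -2 + ((A² + A) + A) = -2 + ((A + A²) + A) = -2 + (A² + 2*A) = -2 + A² + 2*A)
G(r, L) = -2 + L² + 2*L (G(r, L) = 5 + ((-2 + L² + 2*L) - 1*5) = 5 + ((-2 + L² + 2*L) - 5) = 5 + (-7 + L² + 2*L) = -2 + L² + 2*L)
23 + 23*G(8, 12) = 23 + 23*(-2 + 12² + 2*12) = 23 + 23*(-2 + 144 + 24) = 23 + 23*166 = 23 + 3818 = 3841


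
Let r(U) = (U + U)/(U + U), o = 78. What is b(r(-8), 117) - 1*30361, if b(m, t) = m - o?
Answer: -30438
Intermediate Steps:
r(U) = 1 (r(U) = (2*U)/((2*U)) = (2*U)*(1/(2*U)) = 1)
b(m, t) = -78 + m (b(m, t) = m - 1*78 = m - 78 = -78 + m)
b(r(-8), 117) - 1*30361 = (-78 + 1) - 1*30361 = -77 - 30361 = -30438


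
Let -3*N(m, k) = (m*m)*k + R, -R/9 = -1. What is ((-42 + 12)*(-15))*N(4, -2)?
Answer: 3450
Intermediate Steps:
R = 9 (R = -9*(-1) = 9)
N(m, k) = -3 - k*m**2/3 (N(m, k) = -((m*m)*k + 9)/3 = -(m**2*k + 9)/3 = -(k*m**2 + 9)/3 = -(9 + k*m**2)/3 = -3 - k*m**2/3)
((-42 + 12)*(-15))*N(4, -2) = ((-42 + 12)*(-15))*(-3 - 1/3*(-2)*4**2) = (-30*(-15))*(-3 - 1/3*(-2)*16) = 450*(-3 + 32/3) = 450*(23/3) = 3450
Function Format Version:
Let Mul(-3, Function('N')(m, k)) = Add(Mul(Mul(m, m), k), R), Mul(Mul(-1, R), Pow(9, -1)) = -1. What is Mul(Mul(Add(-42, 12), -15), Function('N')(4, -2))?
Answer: 3450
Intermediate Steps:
R = 9 (R = Mul(-9, -1) = 9)
Function('N')(m, k) = Add(-3, Mul(Rational(-1, 3), k, Pow(m, 2))) (Function('N')(m, k) = Mul(Rational(-1, 3), Add(Mul(Mul(m, m), k), 9)) = Mul(Rational(-1, 3), Add(Mul(Pow(m, 2), k), 9)) = Mul(Rational(-1, 3), Add(Mul(k, Pow(m, 2)), 9)) = Mul(Rational(-1, 3), Add(9, Mul(k, Pow(m, 2)))) = Add(-3, Mul(Rational(-1, 3), k, Pow(m, 2))))
Mul(Mul(Add(-42, 12), -15), Function('N')(4, -2)) = Mul(Mul(Add(-42, 12), -15), Add(-3, Mul(Rational(-1, 3), -2, Pow(4, 2)))) = Mul(Mul(-30, -15), Add(-3, Mul(Rational(-1, 3), -2, 16))) = Mul(450, Add(-3, Rational(32, 3))) = Mul(450, Rational(23, 3)) = 3450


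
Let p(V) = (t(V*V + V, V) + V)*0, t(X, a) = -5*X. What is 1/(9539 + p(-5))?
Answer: 1/9539 ≈ 0.00010483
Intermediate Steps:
p(V) = 0 (p(V) = (-5*(V*V + V) + V)*0 = (-5*(V**2 + V) + V)*0 = (-5*(V + V**2) + V)*0 = ((-5*V - 5*V**2) + V)*0 = (-5*V**2 - 4*V)*0 = 0)
1/(9539 + p(-5)) = 1/(9539 + 0) = 1/9539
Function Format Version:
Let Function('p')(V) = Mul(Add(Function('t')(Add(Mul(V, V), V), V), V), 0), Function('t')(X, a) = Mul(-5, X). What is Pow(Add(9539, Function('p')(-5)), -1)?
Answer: Rational(1, 9539) ≈ 0.00010483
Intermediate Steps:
Function('p')(V) = 0 (Function('p')(V) = Mul(Add(Mul(-5, Add(Mul(V, V), V)), V), 0) = Mul(Add(Mul(-5, Add(Pow(V, 2), V)), V), 0) = Mul(Add(Mul(-5, Add(V, Pow(V, 2))), V), 0) = Mul(Add(Add(Mul(-5, V), Mul(-5, Pow(V, 2))), V), 0) = Mul(Add(Mul(-5, Pow(V, 2)), Mul(-4, V)), 0) = 0)
Pow(Add(9539, Function('p')(-5)), -1) = Pow(Add(9539, 0), -1) = Pow(9539, -1) = Rational(1, 9539)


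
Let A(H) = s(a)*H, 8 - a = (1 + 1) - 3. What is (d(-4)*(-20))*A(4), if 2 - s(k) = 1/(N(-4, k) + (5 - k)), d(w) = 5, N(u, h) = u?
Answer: -850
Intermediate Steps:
a = 9 (a = 8 - ((1 + 1) - 3) = 8 - (2 - 3) = 8 - 1*(-1) = 8 + 1 = 9)
s(k) = 2 - 1/(1 - k) (s(k) = 2 - 1/(-4 + (5 - k)) = 2 - 1/(1 - k))
A(H) = 17*H/8 (A(H) = ((-1 + 2*9)/(-1 + 9))*H = ((-1 + 18)/8)*H = ((1/8)*17)*H = 17*H/8)
(d(-4)*(-20))*A(4) = (5*(-20))*((17/8)*4) = -100*17/2 = -850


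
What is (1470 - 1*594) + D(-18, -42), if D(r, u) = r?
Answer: 858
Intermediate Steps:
(1470 - 1*594) + D(-18, -42) = (1470 - 1*594) - 18 = (1470 - 594) - 18 = 876 - 18 = 858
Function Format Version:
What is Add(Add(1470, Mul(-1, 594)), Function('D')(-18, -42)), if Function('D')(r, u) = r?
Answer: 858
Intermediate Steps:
Add(Add(1470, Mul(-1, 594)), Function('D')(-18, -42)) = Add(Add(1470, Mul(-1, 594)), -18) = Add(Add(1470, -594), -18) = Add(876, -18) = 858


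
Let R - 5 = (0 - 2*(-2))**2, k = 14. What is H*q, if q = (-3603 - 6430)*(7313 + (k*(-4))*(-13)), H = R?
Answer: -1694182413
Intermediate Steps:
R = 21 (R = 5 + (0 - 2*(-2))**2 = 5 + (0 + 4)**2 = 5 + 4**2 = 5 + 16 = 21)
H = 21
q = -80675353 (q = (-3603 - 6430)*(7313 + (14*(-4))*(-13)) = -10033*(7313 - 56*(-13)) = -10033*(7313 + 728) = -10033*8041 = -80675353)
H*q = 21*(-80675353) = -1694182413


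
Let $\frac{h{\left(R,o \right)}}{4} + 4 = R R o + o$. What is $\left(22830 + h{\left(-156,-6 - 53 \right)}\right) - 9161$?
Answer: $-5729879$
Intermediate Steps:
$h{\left(R,o \right)} = -16 + 4 o + 4 o R^{2}$ ($h{\left(R,o \right)} = -16 + 4 \left(R R o + o\right) = -16 + 4 \left(R^{2} o + o\right) = -16 + 4 \left(o R^{2} + o\right) = -16 + 4 \left(o + o R^{2}\right) = -16 + \left(4 o + 4 o R^{2}\right) = -16 + 4 o + 4 o R^{2}$)
$\left(22830 + h{\left(-156,-6 - 53 \right)}\right) - 9161 = \left(22830 + \left(-16 + 4 \left(-6 - 53\right) + 4 \left(-6 - 53\right) \left(-156\right)^{2}\right)\right) - 9161 = \left(22830 + \left(-16 + 4 \left(-59\right) + 4 \left(-59\right) 24336\right)\right) - 9161 = \left(22830 - 5743548\right) - 9161 = -5720718 - 9161 = -5729879$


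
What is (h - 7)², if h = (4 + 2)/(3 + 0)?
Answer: 25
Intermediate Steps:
h = 2 (h = 6/3 = 6*(⅓) = 2)
(h - 7)² = (2 - 7)² = (-5)² = 25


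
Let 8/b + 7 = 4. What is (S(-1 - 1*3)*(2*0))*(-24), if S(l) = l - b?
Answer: 0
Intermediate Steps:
b = -8/3 (b = 8/(-7 + 4) = 8/(-3) = 8*(-1/3) = -8/3 ≈ -2.6667)
S(l) = 8/3 + l (S(l) = l - 1*(-8/3) = l + 8/3 = 8/3 + l)
(S(-1 - 1*3)*(2*0))*(-24) = ((8/3 + (-1 - 1*3))*(2*0))*(-24) = ((8/3 + (-1 - 3))*0)*(-24) = ((8/3 - 4)*0)*(-24) = -4/3*0*(-24) = 0*(-24) = 0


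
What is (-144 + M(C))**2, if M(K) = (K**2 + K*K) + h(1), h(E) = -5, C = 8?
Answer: 441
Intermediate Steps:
M(K) = -5 + 2*K**2 (M(K) = (K**2 + K*K) - 5 = (K**2 + K**2) - 5 = 2*K**2 - 5 = -5 + 2*K**2)
(-144 + M(C))**2 = (-144 + (-5 + 2*8**2))**2 = (-144 + (-5 + 2*64))**2 = (-144 + (-5 + 128))**2 = (-144 + 123)**2 = (-21)**2 = 441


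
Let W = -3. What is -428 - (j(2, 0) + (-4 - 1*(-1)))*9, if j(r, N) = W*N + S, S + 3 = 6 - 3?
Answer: -401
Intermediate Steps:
S = 0 (S = -3 + (6 - 3) = -3 + 3 = 0)
j(r, N) = -3*N (j(r, N) = -3*N + 0 = -3*N)
-428 - (j(2, 0) + (-4 - 1*(-1)))*9 = -428 - (-3*0 + (-4 - 1*(-1)))*9 = -428 - (0 + (-4 + 1))*9 = -428 - (0 - 3)*9 = -428 - (-3)*9 = -428 - 1*(-27) = -428 + 27 = -401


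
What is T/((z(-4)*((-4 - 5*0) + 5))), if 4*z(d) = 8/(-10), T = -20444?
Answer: 102220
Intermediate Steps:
z(d) = -⅕ (z(d) = (8/(-10))/4 = (8*(-⅒))/4 = (¼)*(-⅘) = -⅕)
T/((z(-4)*((-4 - 5*0) + 5))) = -20444*(-5/((-4 - 5*0) + 5)) = -20444*(-5/((-4 + 0) + 5)) = -20444*(-5/(-4 + 5)) = -20444/((-⅕*1)) = -20444/(-⅕) = -20444*(-5) = 102220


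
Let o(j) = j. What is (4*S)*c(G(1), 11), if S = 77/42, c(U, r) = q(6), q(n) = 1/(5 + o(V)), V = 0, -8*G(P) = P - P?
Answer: 22/15 ≈ 1.4667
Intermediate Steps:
G(P) = 0 (G(P) = -(P - P)/8 = -1/8*0 = 0)
q(n) = 1/5 (q(n) = 1/(5 + 0) = 1/5)
c(U, r) = 1/5
S = 11/6 (S = 77*(1/42) = 11/6 ≈ 1.8333)
(4*S)*c(G(1), 11) = (4*(11/6))*(1/5) = (22/3)*(1/5) = 22/15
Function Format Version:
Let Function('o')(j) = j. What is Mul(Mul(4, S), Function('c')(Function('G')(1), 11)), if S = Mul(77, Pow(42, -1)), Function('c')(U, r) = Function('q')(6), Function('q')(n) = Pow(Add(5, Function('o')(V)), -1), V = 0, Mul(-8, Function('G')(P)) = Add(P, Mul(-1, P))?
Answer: Rational(22, 15) ≈ 1.4667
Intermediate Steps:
Function('G')(P) = 0 (Function('G')(P) = Mul(Rational(-1, 8), Add(P, Mul(-1, P))) = Mul(Rational(-1, 8), 0) = 0)
Function('q')(n) = Rational(1, 5) (Function('q')(n) = Pow(Add(5, 0), -1) = Pow(5, -1) = Rational(1, 5))
Function('c')(U, r) = Rational(1, 5)
S = Rational(11, 6) (S = Mul(77, Rational(1, 42)) = Rational(11, 6) ≈ 1.8333)
Mul(Mul(4, S), Function('c')(Function('G')(1), 11)) = Mul(Mul(4, Rational(11, 6)), Rational(1, 5)) = Mul(Rational(22, 3), Rational(1, 5)) = Rational(22, 15)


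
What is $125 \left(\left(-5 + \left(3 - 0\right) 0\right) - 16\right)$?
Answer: $-2625$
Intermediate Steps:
$125 \left(\left(-5 + \left(3 - 0\right) 0\right) - 16\right) = 125 \left(\left(-5 + \left(3 + 0\right) 0\right) - 16\right) = 125 \left(\left(-5 + 3 \cdot 0\right) - 16\right) = 125 \left(\left(-5 + 0\right) - 16\right) = 125 \left(-5 - 16\right) = 125 \left(-21\right) = -2625$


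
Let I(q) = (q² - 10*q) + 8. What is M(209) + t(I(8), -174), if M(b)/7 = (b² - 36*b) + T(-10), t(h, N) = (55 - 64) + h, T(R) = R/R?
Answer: 253089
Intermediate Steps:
I(q) = 8 + q² - 10*q
T(R) = 1
t(h, N) = -9 + h
M(b) = 7 - 252*b + 7*b² (M(b) = 7*((b² - 36*b) + 1) = 7*(1 + b² - 36*b) = 7 - 252*b + 7*b²)
M(209) + t(I(8), -174) = (7 - 252*209 + 7*209²) + (-9 + (8 + 8² - 10*8)) = (7 - 52668 + 7*43681) + (-9 + (8 + 64 - 80)) = (7 - 52668 + 305767) + (-9 - 8) = 253106 - 17 = 253089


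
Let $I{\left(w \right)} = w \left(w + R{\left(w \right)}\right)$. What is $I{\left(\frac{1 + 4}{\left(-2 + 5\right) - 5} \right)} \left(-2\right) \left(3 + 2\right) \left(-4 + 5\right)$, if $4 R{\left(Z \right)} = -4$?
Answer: $- \frac{175}{2} \approx -87.5$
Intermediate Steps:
$R{\left(Z \right)} = -1$ ($R{\left(Z \right)} = \frac{1}{4} \left(-4\right) = -1$)
$I{\left(w \right)} = w \left(-1 + w\right)$ ($I{\left(w \right)} = w \left(w - 1\right) = w \left(-1 + w\right)$)
$I{\left(\frac{1 + 4}{\left(-2 + 5\right) - 5} \right)} \left(-2\right) \left(3 + 2\right) \left(-4 + 5\right) = \frac{1 + 4}{\left(-2 + 5\right) - 5} \left(-1 + \frac{1 + 4}{\left(-2 + 5\right) - 5}\right) \left(-2\right) \left(3 + 2\right) \left(-4 + 5\right) = \frac{5}{3 - 5} \left(-1 + \frac{5}{3 - 5}\right) \left(-2\right) 5 \cdot 1 = \frac{5}{-2} \left(-1 + \frac{5}{-2}\right) \left(-2\right) 5 = 5 \left(- \frac{1}{2}\right) \left(-1 + 5 \left(- \frac{1}{2}\right)\right) \left(-2\right) 5 = - \frac{5 \left(-1 - \frac{5}{2}\right)}{2} \left(-2\right) 5 = \left(- \frac{5}{2}\right) \left(- \frac{7}{2}\right) \left(-2\right) 5 = \frac{35}{4} \left(-2\right) 5 = \left(- \frac{35}{2}\right) 5 = - \frac{175}{2}$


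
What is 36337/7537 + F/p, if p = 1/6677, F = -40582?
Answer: -2042270811181/7537 ≈ -2.7097e+8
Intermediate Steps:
p = 1/6677 ≈ 0.00014977
36337/7537 + F/p = 36337/7537 - 40582/1/6677 = 36337*(1/7537) - 40582*6677 = 36337/7537 - 270966014 = -2042270811181/7537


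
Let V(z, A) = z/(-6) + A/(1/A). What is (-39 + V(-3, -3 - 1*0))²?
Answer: 3481/4 ≈ 870.25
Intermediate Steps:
V(z, A) = A² - z/6 (V(z, A) = z*(-⅙) + A*A = -z/6 + A² = A² - z/6)
(-39 + V(-3, -3 - 1*0))² = (-39 + ((-3 - 1*0)² - ⅙*(-3)))² = (-39 + ((-3 + 0)² + ½))² = (-39 + ((-3)² + ½))² = (-39 + (9 + ½))² = (-39 + 19/2)² = (-59/2)² = 3481/4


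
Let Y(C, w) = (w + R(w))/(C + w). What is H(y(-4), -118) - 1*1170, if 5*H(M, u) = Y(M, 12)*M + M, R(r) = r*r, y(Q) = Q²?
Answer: -40214/35 ≈ -1149.0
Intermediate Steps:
R(r) = r²
Y(C, w) = (w + w²)/(C + w)
H(M, u) = M/5 + 156*M/(5*(12 + M)) (H(M, u) = ((12*(1 + 12)/(M + 12))*M + M)/5 = ((12*13/(12 + M))*M + M)/5 = ((156/(12 + M))*M + M)/5 = (156*M/(12 + M) + M)/5 = (M + 156*M/(12 + M))/5 = M/5 + 156*M/(5*(12 + M)))
H(y(-4), -118) - 1*1170 = (⅕)*(-4)²*(168 + (-4)²)/(12 + (-4)²) - 1*1170 = (⅕)*16*(168 + 16)/(12 + 16) - 1170 = (⅕)*16*184/28 - 1170 = (⅕)*16*(1/28)*184 - 1170 = 736/35 - 1170 = -40214/35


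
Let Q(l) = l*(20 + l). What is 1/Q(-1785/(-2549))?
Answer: 6497401/94185525 ≈ 0.068985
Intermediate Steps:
1/Q(-1785/(-2549)) = 1/((-1785/(-2549))*(20 - 1785/(-2549))) = 1/((-1785*(-1/2549))*(20 - 1785*(-1/2549))) = 1/(1785*(20 + 1785/2549)/2549) = 1/((1785/2549)*(52765/2549)) = 1/(94185525/6497401) = 6497401/94185525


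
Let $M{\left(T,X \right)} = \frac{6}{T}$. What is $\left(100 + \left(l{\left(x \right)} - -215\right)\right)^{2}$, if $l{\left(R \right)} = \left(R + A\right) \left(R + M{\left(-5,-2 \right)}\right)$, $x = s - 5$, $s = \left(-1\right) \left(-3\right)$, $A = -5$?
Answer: $\frac{2845969}{25} \approx 1.1384 \cdot 10^{5}$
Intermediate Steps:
$s = 3$
$x = -2$ ($x = 3 - 5 = -2$)
$l{\left(R \right)} = \left(-5 + R\right) \left(- \frac{6}{5} + R\right)$ ($l{\left(R \right)} = \left(R - 5\right) \left(R + \frac{6}{-5}\right) = \left(-5 + R\right) \left(R + 6 \left(- \frac{1}{5}\right)\right) = \left(-5 + R\right) \left(R - \frac{6}{5}\right) = \left(-5 + R\right) \left(- \frac{6}{5} + R\right)$)
$\left(100 + \left(l{\left(x \right)} - -215\right)\right)^{2} = \left(100 + \left(\left(6 + \left(-2\right)^{2} - - \frac{62}{5}\right) - -215\right)\right)^{2} = \left(100 + \left(\left(6 + 4 + \frac{62}{5}\right) + 215\right)\right)^{2} = \left(100 + \left(\frac{112}{5} + 215\right)\right)^{2} = \left(100 + \frac{1187}{5}\right)^{2} = \left(\frac{1687}{5}\right)^{2} = \frac{2845969}{25}$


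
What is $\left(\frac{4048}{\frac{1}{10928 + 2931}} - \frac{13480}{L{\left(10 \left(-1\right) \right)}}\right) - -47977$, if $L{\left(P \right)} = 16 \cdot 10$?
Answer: $\frac{224596499}{4} \approx 5.6149 \cdot 10^{7}$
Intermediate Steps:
$L{\left(P \right)} = 160$
$\left(\frac{4048}{\frac{1}{10928 + 2931}} - \frac{13480}{L{\left(10 \left(-1\right) \right)}}\right) - -47977 = \left(\frac{4048}{\frac{1}{10928 + 2931}} - \frac{13480}{160}\right) - -47977 = \left(\frac{4048}{\frac{1}{13859}} - \frac{337}{4}\right) + 47977 = \left(4048 \frac{1}{\frac{1}{13859}} - \frac{337}{4}\right) + 47977 = \left(4048 \cdot 13859 - \frac{337}{4}\right) + 47977 = \left(56101232 - \frac{337}{4}\right) + 47977 = \frac{224404591}{4} + 47977 = \frac{224596499}{4}$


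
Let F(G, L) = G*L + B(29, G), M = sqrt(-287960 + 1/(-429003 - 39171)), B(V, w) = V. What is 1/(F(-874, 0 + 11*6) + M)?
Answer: -26992571970/1556391552315391 - I*sqrt(63117058076185134)/1556391552315391 ≈ -1.7343e-5 - 1.6142e-7*I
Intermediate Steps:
M = I*sqrt(63117058076185134)/468174 (M = sqrt(-287960 + 1/(-468174)) = sqrt(-287960 - 1/468174) = sqrt(-134815385041/468174) = I*sqrt(63117058076185134)/468174 ≈ 536.62*I)
F(G, L) = 29 + G*L (F(G, L) = G*L + 29 = 29 + G*L)
1/(F(-874, 0 + 11*6) + M) = 1/((29 - 874*(0 + 11*6)) + I*sqrt(63117058076185134)/468174) = 1/((29 - 874*(0 + 66)) + I*sqrt(63117058076185134)/468174) = 1/((29 - 874*66) + I*sqrt(63117058076185134)/468174) = 1/((29 - 57684) + I*sqrt(63117058076185134)/468174) = 1/(-57655 + I*sqrt(63117058076185134)/468174)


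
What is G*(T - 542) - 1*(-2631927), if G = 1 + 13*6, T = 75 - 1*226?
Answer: 2577180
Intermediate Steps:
T = -151 (T = 75 - 226 = -151)
G = 79 (G = 1 + 78 = 79)
G*(T - 542) - 1*(-2631927) = 79*(-151 - 542) - 1*(-2631927) = 79*(-693) + 2631927 = -54747 + 2631927 = 2577180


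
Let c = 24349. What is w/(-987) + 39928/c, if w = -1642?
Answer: 79389994/24032463 ≈ 3.3034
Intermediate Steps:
w/(-987) + 39928/c = -1642/(-987) + 39928/24349 = -1642*(-1/987) + 39928*(1/24349) = 1642/987 + 39928/24349 = 79389994/24032463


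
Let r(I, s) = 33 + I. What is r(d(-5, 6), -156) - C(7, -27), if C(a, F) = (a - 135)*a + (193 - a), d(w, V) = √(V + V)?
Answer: 743 + 2*√3 ≈ 746.46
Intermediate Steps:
d(w, V) = √2*√V (d(w, V) = √(2*V) = √2*√V)
C(a, F) = 193 - a + a*(-135 + a) (C(a, F) = (-135 + a)*a + (193 - a) = a*(-135 + a) + (193 - a) = 193 - a + a*(-135 + a))
r(d(-5, 6), -156) - C(7, -27) = (33 + √2*√6) - (193 + 7² - 136*7) = (33 + 2*√3) - (193 + 49 - 952) = (33 + 2*√3) - 1*(-710) = (33 + 2*√3) + 710 = 743 + 2*√3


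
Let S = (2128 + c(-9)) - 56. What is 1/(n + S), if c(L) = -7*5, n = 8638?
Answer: 1/10675 ≈ 9.3677e-5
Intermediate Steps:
c(L) = -35
S = 2037 (S = (2128 - 35) - 56 = 2093 - 56 = 2037)
1/(n + S) = 1/(8638 + 2037) = 1/10675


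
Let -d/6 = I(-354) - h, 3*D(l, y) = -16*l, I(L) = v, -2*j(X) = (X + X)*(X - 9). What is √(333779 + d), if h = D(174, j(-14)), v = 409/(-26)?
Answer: √55483610/13 ≈ 572.98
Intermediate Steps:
v = -409/26 (v = 409*(-1/26) = -409/26 ≈ -15.731)
j(X) = -X*(-9 + X) (j(X) = -(X + X)*(X - 9)/2 = -2*X*(-9 + X)/2 = -X*(-9 + X))
I(L) = -409/26
D(l, y) = -16*l/3 (D(l, y) = (-16*l)/3 = -16*l/3)
h = -928 (h = -16/3*174 = -928)
d = -71157/13 (d = -6*(-409/26 - 1*(-928)) = -6*(-409/26 + 928) = -6*23719/26 = -71157/13 ≈ -5473.6)
√(333779 + d) = √(333779 - 71157/13) = √(4267970/13) = √55483610/13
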